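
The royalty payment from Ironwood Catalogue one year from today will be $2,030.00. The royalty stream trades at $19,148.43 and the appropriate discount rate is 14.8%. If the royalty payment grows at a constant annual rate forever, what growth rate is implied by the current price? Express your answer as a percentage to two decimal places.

4.20%

P = D₁/(r−g) ⇒ g = r − D₁/P = 0.148 − $2,030.00/$19,148.43 = 0.041986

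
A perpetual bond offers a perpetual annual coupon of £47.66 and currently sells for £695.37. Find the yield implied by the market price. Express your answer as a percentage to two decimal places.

6.85%

P = C/r ⇒ r = C/P = £47.66/£695.37 = 0.068539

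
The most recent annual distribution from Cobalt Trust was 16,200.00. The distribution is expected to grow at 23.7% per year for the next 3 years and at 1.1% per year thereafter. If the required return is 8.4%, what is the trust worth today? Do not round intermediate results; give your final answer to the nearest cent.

397054.87

D_1 = 20039.40000
D_2 = 24788.73780
D_3 = 30663.66866
Terminal value at year 3: TV = D_3×(1+g_2)/(r−g_2) = 31000.96901/0.073 = 424670.80841
P_0 = D_1/(1+r)^1 + D_2/(1+r)^2 + D_3/(1+r)^3 + TV/(1+r)^3
    = 18486.53137 + 21095.79271 + 24073.33541 + 333399.20683 = 397054.86632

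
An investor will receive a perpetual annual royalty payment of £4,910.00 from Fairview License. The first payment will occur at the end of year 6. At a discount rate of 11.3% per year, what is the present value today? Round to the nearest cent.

Value at end of year 5: C / r = £4,910.00 / 0.113 = £43,451.3274
Discount to today: PV = £43,451.3274 / (1 + 0.113)^5 = £43,451.3274 / 1.707953 = £25,440.59

£25440.59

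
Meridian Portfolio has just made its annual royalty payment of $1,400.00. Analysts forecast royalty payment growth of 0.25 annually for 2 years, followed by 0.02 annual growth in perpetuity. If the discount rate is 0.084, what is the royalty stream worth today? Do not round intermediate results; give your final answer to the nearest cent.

$33145.47

D_1 = 1750.00000
D_2 = 2187.50000
Terminal value at year 2: TV = D_2×(1+g_2)/(r−g_2) = 2231.25000/0.064 = 34863.28125
P_0 = D_1/(1+r)^1 + D_2/(1+r)^2 + TV/(1+r)^2
    = 1614.39114 + 1861.61340 + 29669.46363 = 33145.46817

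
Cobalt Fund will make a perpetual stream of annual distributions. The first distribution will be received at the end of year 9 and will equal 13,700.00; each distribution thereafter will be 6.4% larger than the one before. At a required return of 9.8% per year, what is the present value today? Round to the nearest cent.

Value at end of year 8: C₁ / (r − g) = 13,700.00 / (0.098 − 0.064) = 402,941.1765
Discount to today: PV = 402,941.1765 / (1 + 0.098)^8 = 402,941.1765 / 2.112607 = 190,731.72

190731.72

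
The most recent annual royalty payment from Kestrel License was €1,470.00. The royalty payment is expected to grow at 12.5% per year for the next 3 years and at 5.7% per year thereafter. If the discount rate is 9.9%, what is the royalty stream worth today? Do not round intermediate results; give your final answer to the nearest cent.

€44305.25

D_1 = 1653.75000
D_2 = 1860.46875
D_3 = 2093.02734
Terminal value at year 3: TV = D_3×(1+g_2)/(r−g_2) = 2212.32990/0.042 = 52674.52148
P_0 = D_1/(1+r)^1 + D_2/(1+r)^2 + D_3/(1+r)^3 + TV/(1+r)^3
    = 1504.77707 + 1540.37689 + 1576.81893 + 39683.27638 = 44305.24927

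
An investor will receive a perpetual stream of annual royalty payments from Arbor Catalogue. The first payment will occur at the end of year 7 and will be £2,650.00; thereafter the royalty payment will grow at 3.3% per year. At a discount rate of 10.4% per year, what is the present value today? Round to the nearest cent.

Value at end of year 6: C₁ / (r − g) = £2,650.00 / (0.104 − 0.033) = £37,323.9437
Discount to today: PV = £37,323.9437 / (1 + 0.104)^6 = £37,323.9437 / 1.810566 = £20,614.51

£20614.51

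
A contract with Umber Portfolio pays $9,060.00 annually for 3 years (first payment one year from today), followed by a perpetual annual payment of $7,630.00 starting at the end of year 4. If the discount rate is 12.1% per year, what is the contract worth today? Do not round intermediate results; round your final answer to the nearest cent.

PV of 3-year annuity: $9,060.00 × [1 − (1+0.121)^−3] / 0.121 = 21723.25237
Perpetuity value at year 3: $7,630.00 / 0.121 = 63057.85124
PV of perpetuity: 63057.85124 / (1+0.121)^3 = 44763.32413
Total PV = 21723.25237 + 44763.32413 = 66486.57650

$66486.58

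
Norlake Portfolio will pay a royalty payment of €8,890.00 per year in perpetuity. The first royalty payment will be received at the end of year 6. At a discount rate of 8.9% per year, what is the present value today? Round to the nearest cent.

Value at end of year 5: C / r = €8,890.00 / 0.089 = €99,887.6404
Discount to today: PV = €99,887.6404 / (1 + 0.089)^5 = €99,887.6404 / 1.531579 = €65,218.73

€65218.73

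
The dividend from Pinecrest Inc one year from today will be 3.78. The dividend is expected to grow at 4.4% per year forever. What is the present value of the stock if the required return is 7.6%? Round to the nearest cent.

118.13

Growing perpetuity: P = D₁ / (r − g) = 3.7800 / (0.076 − 0.044) = 118.13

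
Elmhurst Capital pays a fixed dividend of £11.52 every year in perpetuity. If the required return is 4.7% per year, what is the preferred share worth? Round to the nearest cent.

£245.11

Level perpetuity: PV = C / r = £11.52 / 0.047 = £245.11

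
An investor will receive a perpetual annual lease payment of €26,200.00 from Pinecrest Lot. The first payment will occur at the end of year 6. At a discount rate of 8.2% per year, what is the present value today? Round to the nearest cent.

€215452.30

Value at end of year 5: C / r = €26,200.00 / 0.082 = €319,512.1951
Discount to today: PV = €319,512.1951 / (1 + 0.082)^5 = €319,512.1951 / 1.482983 = €215,452.30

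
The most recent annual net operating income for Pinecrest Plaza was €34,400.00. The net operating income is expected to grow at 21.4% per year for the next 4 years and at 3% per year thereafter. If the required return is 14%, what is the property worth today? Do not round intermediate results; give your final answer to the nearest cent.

€575672.96

D_1 = 41761.60000
D_2 = 50698.58240
D_3 = 61548.07903
D_4 = 74719.36795
Terminal value at year 4: TV = D_4×(1+g_2)/(r−g_2) = 76960.94899/0.11 = 699644.99077
P_0 = D_1/(1+r)^1 + D_2/(1+r)^2 + D_3/(1+r)^3 + D_4/(1+r)^4 + TV/(1+r)^4
    = 36632.98246 + 39010.91290 + 41543.20022 + 44239.86410 + 414246.00020 = 575672.95987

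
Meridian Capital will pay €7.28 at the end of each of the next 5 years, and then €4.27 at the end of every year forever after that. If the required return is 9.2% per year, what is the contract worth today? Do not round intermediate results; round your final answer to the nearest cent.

PV of 5-year annuity: €7.28 × [1 − (1+0.092)^−5] / 0.092 = 28.17032
Perpetuity value at year 5: €4.27 / 0.092 = 46.41304
PV of perpetuity: 46.41304 / (1+0.092)^5 = 29.89006
Total PV = 28.17032 + 29.89006 = 58.06039

€58.06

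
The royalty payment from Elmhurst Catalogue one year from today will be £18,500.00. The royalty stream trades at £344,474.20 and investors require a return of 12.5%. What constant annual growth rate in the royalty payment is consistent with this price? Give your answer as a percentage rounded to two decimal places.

7.13%

P = D₁/(r−g) ⇒ g = r − D₁/P = 0.125 − £18,500.00/£344,474.20 = 0.071295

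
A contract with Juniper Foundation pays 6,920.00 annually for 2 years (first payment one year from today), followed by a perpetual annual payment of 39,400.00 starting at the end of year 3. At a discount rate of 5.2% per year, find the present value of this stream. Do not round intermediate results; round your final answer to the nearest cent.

PV of 2-year annuity: 6,920.00 × [1 − (1+0.052)^−2] / 0.052 = 12830.74788
Perpetuity value at year 2: 39,400.00 / 0.052 = 757692.30769
PV of perpetuity: 757692.30769 / (1+0.052)^2 = 684638.62758
Total PV = 12830.74788 + 684638.62758 = 697469.37545

697469.38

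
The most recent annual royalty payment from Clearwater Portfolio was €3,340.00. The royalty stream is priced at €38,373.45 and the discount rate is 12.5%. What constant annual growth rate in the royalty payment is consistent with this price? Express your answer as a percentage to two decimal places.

3.49%

P = D₀(1+g)/(r−g) ⇒ P(r−g) = D₀(1+g) ⇒ g(P+D₀) = P·r − D₀
g = (P·r − D₀)/(P + D₀) = (€38,373.45×0.125 − €3,340.00) / (€38,373.45 + €3,340.00) = 0.034921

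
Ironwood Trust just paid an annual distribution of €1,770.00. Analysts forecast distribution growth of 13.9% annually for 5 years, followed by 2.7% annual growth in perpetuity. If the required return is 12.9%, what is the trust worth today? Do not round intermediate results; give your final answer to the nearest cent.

€27712.80

D_1 = 2016.03000
D_2 = 2296.25817
D_3 = 2615.43806
D_4 = 2978.98395
D_5 = 3393.06271
Terminal value at year 5: TV = D_5×(1+g_2)/(r−g_2) = 3484.67541/0.102 = 34163.48438
P_0 = D_1/(1+r)^1 + D_2/(1+r)^2 + D_3/(1+r)^3 + D_4/(1+r)^4 + D_5/(1+r)^5 + TV/(1+r)^5
    = 1785.67759 + 1801.49404 + 1817.45059 + 1833.54847 + 1849.78893 + 18624.83564 = 27712.79527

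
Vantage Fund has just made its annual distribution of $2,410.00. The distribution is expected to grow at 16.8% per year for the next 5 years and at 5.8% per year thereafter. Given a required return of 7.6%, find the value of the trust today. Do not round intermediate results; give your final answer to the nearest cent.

$229009.36

D_1 = 2814.88000
D_2 = 3287.77984
D_3 = 3840.12685
D_4 = 4485.26816
D_5 = 5238.79322
Terminal value at year 5: TV = D_5×(1+g_2)/(r−g_2) = 5542.64322/0.018 = 307924.62348
P_0 = D_1/(1+r)^1 + D_2/(1+r)^2 + D_3/(1+r)^3 + D_4/(1+r)^4 + D_5/(1+r)^5 + TV/(1+r)^5
    = 2616.05948 + 2839.73743 + 3082.54026 + 3346.10318 + 3632.20122 + 213492.71608 = 229009.35764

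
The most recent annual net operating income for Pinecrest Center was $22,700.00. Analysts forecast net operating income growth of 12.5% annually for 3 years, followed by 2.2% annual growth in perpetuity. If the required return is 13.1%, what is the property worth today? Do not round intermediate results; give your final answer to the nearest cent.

$276849.13

D_1 = 25537.50000
D_2 = 28729.68750
D_3 = 32320.89844
Terminal value at year 3: TV = D_3×(1+g_2)/(r−g_2) = 33031.95820/0.109 = 303045.48810
P_0 = D_1/(1+r)^1 + D_2/(1+r)^2 + D_3/(1+r)^3 + TV/(1+r)^3
    = 22579.57560 + 22459.79005 + 22340.63997 + 209469.11972 = 276849.12534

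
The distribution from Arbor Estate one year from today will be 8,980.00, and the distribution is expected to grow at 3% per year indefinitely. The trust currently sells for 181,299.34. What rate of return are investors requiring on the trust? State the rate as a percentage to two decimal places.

7.95%

P = D₁/(r − g) ⇒ r = D₁/P + g = 8,980.0000/181,299.34 + 0.03 = 0.049531 + 0.03 = 0.079531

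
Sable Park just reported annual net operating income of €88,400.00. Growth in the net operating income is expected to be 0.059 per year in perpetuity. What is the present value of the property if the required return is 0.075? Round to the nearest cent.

D₁ = D₀ × (1 + g) = €88,400.00 × 1.059 = €93,615.6000
Growing perpetuity: P = D₁ / (r − g) = €93,615.6000 / (0.075 − 0.059) = €5,850,975.00

€5850975.00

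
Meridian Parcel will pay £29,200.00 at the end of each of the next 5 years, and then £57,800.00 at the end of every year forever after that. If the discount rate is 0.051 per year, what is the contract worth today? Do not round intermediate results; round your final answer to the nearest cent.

£1009851.84

PV of 5-year annuity: £29,200.00 × [1 − (1+0.051)^−5] / 0.051 = 126072.01567
Perpetuity value at year 5: £57,800.00 / 0.051 = 1133333.33333
PV of perpetuity: 1133333.33333 / (1+0.051)^5 = 883779.82287
Total PV = 126072.01567 + 883779.82287 = 1009851.83854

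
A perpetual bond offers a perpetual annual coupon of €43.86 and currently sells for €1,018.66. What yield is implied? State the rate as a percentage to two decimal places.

P = C/r ⇒ r = C/P = €43.86/€1,018.66 = 0.043057

4.31%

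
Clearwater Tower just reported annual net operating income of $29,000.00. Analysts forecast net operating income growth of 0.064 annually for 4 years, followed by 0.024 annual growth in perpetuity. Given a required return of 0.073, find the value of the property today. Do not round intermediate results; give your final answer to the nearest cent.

$699549.95

D_1 = 30856.00000
D_2 = 32830.78400
D_3 = 34931.95418
D_4 = 37167.59924
Terminal value at year 4: TV = D_4×(1+g_2)/(r−g_2) = 38059.62163/0.049 = 776726.97194
P_0 = D_1/(1+r)^1 + D_2/(1+r)^2 + D_3/(1+r)^3 + D_4/(1+r)^4 + TV/(1+r)^4
    = 28756.75676 + 28515.55376 + 28276.37391 + 28039.20022 + 585962.06182 = 699549.94647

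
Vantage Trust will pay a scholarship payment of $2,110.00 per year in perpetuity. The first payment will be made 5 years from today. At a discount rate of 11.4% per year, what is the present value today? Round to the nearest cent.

Value at end of year 4: C / r = $2,110.00 / 0.114 = $18,508.7719
Discount to today: PV = $18,508.7719 / (1 + 0.114)^4 = $18,508.7719 / 1.540071 = $12,018.13

$12018.13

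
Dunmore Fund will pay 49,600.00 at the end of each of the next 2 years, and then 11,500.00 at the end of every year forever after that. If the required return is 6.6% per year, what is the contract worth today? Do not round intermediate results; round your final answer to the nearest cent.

243511.74

PV of 2-year annuity: 49,600.00 × [1 − (1+0.066)^−2] / 0.066 = 90177.37399
Perpetuity value at year 2: 11,500.00 / 0.066 = 174242.42424
PV of perpetuity: 174242.42424 / (1+0.066)^2 = 153334.36374
Total PV = 90177.37399 + 153334.36374 = 243511.73773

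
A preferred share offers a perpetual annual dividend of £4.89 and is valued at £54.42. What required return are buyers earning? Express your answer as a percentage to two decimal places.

P = C/r ⇒ r = C/P = £4.89/£54.42 = 0.089857

8.99%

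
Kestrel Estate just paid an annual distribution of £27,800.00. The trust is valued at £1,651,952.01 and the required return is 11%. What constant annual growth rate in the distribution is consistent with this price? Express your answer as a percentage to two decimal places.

9.16%

P = D₀(1+g)/(r−g) ⇒ P(r−g) = D₀(1+g) ⇒ g(P+D₀) = P·r − D₀
g = (P·r − D₀)/(P + D₀) = (£1,651,952.01×0.11 − £27,800.00) / (£1,651,952.01 + £27,800.00) = 0.091629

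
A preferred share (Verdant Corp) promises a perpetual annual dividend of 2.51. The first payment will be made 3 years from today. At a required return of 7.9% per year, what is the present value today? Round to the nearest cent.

Value at end of year 2: C / r = 2.51 / 0.079 = 31.7722
Discount to today: PV = 31.7722 / (1 + 0.079)^2 = 31.7722 / 1.164241 = 27.29

27.29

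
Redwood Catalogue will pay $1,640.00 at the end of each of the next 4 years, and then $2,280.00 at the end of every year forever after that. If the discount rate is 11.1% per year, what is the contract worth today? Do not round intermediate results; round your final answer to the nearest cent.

PV of 4-year annuity: $1,640.00 × [1 − (1+0.111)^−4] / 0.111 = 5077.16658
Perpetuity value at year 4: $2,280.00 / 0.111 = 20540.54054
PV of perpetuity: 20540.54054 / (1+0.111)^4 = 13482.04066
Total PV = 5077.16658 + 13482.04066 = 18559.20724

$18559.21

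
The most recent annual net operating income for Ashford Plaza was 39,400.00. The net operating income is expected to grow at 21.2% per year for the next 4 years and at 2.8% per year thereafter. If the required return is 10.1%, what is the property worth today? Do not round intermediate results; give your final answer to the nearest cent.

1016288.90

D_1 = 47752.80000
D_2 = 57876.39360
D_3 = 70146.18904
D_4 = 85017.18112
Terminal value at year 4: TV = D_4×(1+g_2)/(r−g_2) = 87397.66219/0.073 = 1197228.24920
P_0 = D_1/(1+r)^1 + D_2/(1+r)^2 + D_3/(1+r)^3 + D_4/(1+r)^4 + TV/(1+r)^4
    = 43372.20708 + 47744.88191 + 52558.39862 + 57857.20175 + 814756.21093 = 1016288.90029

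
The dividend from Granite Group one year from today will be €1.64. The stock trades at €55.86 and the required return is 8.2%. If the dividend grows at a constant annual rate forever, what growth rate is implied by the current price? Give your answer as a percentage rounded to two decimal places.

5.26%

P = D₁/(r−g) ⇒ g = r − D₁/P = 0.082 − €1.64/€55.86 = 0.052641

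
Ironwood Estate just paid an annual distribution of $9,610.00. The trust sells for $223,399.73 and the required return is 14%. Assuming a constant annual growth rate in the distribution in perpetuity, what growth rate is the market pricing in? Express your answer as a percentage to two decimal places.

P = D₀(1+g)/(r−g) ⇒ P(r−g) = D₀(1+g) ⇒ g(P+D₀) = P·r − D₀
g = (P·r − D₀)/(P + D₀) = ($223,399.73×0.14 − $9,610.00) / ($223,399.73 + $9,610.00) = 0.092983

9.30%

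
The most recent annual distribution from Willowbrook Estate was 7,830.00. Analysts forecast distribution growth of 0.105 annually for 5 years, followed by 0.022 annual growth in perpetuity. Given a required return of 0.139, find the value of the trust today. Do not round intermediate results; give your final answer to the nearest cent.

94559.13

D_1 = 8652.15000
D_2 = 9560.62575
D_3 = 10564.49145
D_4 = 11673.76306
D_5 = 12899.50818
Terminal value at year 5: TV = D_5×(1+g_2)/(r−g_2) = 13183.29736/0.117 = 112677.75519
P_0 = D_1/(1+r)^1 + D_2/(1+r)^2 + D_3/(1+r)^3 + D_4/(1+r)^4 + D_5/(1+r)^5 + TV/(1+r)^5
    = 7596.26866 + 7369.51437 + 7149.52886 + 6936.11009 + 6729.06203 + 58778.64440 = 94559.12842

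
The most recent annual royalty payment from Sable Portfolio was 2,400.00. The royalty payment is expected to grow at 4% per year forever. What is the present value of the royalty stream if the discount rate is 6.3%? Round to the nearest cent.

D₁ = D₀ × (1 + g) = 2,400.00 × 1.04 = 2,496.0000
Growing perpetuity: P = D₁ / (r − g) = 2,496.0000 / (0.063 − 0.04) = 108,521.74

108521.74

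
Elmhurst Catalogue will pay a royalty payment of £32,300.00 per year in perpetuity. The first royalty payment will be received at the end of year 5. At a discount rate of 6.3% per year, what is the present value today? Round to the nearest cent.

Value at end of year 4: C / r = £32,300.00 / 0.063 = £512,698.4127
Discount to today: PV = £512,698.4127 / (1 + 0.063)^4 = £512,698.4127 / 1.276830 = £401,540.09

£401540.09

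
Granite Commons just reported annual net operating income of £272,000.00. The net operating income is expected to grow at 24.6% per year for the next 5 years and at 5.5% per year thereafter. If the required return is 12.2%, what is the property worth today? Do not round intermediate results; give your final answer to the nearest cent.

£9117008.35

D_1 = 338912.00000
D_2 = 422284.35200
D_3 = 526166.30259
D_4 = 655603.21303
D_5 = 816881.60343
Terminal value at year 5: TV = D_5×(1+g_2)/(r−g_2) = 861810.09162/0.067 = 12862837.18842
P_0 = D_1/(1+r)^1 + D_2/(1+r)^2 + D_3/(1+r)^3 + D_4/(1+r)^4 + D_5/(1+r)^5 + TV/(1+r)^5
    = 302060.60606 + 335443.41814 + 372515.59626 + 413684.87784 + 459404.06220 + 7233899.78539 = 9117008.34589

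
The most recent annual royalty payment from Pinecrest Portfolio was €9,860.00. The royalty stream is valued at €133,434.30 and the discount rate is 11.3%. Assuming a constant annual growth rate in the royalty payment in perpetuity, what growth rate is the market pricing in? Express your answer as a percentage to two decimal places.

3.64%

P = D₀(1+g)/(r−g) ⇒ P(r−g) = D₀(1+g) ⇒ g(P+D₀) = P·r − D₀
g = (P·r − D₀)/(P + D₀) = (€133,434.30×0.113 − €9,860.00) / (€133,434.30 + €9,860.00) = 0.036415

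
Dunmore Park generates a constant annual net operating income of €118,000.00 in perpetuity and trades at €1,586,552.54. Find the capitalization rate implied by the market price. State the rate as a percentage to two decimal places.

7.44%

P = C/r ⇒ r = C/P = €118,000.00/€1,586,552.54 = 0.074375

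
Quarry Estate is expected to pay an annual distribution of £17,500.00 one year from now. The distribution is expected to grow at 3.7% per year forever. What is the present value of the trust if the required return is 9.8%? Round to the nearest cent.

£286885.25

Growing perpetuity: P = D₁ / (r − g) = £17,500.0000 / (0.098 − 0.037) = £286,885.25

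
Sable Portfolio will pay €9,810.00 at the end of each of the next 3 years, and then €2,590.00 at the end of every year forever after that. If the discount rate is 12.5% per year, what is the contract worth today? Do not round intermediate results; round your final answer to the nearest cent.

PV of 3-year annuity: €9,810.00 × [1 − (1+0.125)^−3] / 0.125 = 23360.98765
Perpetuity value at year 3: €2,590.00 / 0.125 = 20720.00000
PV of perpetuity: 20720.00000 / (1+0.125)^3 = 14552.31824
Total PV = 23360.98765 + 14552.31824 = 37913.30590

€37913.31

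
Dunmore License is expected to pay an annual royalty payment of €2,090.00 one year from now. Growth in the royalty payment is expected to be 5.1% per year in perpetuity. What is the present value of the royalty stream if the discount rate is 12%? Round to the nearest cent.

€30289.86

Growing perpetuity: P = D₁ / (r − g) = €2,090.0000 / (0.12 − 0.051) = €30,289.86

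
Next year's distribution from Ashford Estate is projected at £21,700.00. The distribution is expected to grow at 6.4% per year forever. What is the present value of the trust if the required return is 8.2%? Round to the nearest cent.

Growing perpetuity: P = D₁ / (r − g) = £21,700.0000 / (0.082 − 0.064) = £1,205,555.56

£1205555.56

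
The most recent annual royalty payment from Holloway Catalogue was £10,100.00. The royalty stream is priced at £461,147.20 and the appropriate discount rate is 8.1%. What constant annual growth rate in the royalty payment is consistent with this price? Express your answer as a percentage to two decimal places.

P = D₀(1+g)/(r−g) ⇒ P(r−g) = D₀(1+g) ⇒ g(P+D₀) = P·r − D₀
g = (P·r − D₀)/(P + D₀) = (£461,147.20×0.081 − £10,100.00) / (£461,147.20 + £10,100.00) = 0.057831

5.78%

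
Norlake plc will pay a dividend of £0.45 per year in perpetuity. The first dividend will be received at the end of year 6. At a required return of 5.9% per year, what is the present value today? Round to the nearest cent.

£5.73

Value at end of year 5: C / r = £0.45 / 0.059 = £7.6271
Discount to today: PV = £7.6271 / (1 + 0.059)^5 = £7.6271 / 1.331925 = £5.73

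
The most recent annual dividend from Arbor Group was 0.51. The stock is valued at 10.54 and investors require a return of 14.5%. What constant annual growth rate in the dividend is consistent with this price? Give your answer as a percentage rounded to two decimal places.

P = D₀(1+g)/(r−g) ⇒ P(r−g) = D₀(1+g) ⇒ g(P+D₀) = P·r − D₀
g = (P·r − D₀)/(P + D₀) = (10.54×0.145 − 0.51) / (10.54 + 0.51) = 0.092154

9.22%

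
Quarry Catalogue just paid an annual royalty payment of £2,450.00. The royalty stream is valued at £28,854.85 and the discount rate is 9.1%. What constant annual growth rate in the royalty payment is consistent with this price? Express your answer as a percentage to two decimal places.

0.56%

P = D₀(1+g)/(r−g) ⇒ P(r−g) = D₀(1+g) ⇒ g(P+D₀) = P·r − D₀
g = (P·r − D₀)/(P + D₀) = (£28,854.85×0.091 − £2,450.00) / (£28,854.85 + £2,450.00) = 0.005615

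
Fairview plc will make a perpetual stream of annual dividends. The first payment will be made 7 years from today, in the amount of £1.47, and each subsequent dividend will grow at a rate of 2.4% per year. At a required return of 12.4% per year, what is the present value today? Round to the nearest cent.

£7.29

Value at end of year 6: C₁ / (r − g) = £1.47 / (0.124 − 0.024) = £14.7000
Discount to today: PV = £14.7000 / (1 + 0.124)^6 = £14.7000 / 2.016498 = £7.29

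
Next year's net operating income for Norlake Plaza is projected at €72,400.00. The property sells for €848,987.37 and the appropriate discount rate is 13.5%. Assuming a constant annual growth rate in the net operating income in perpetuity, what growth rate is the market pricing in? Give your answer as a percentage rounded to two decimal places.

P = D₁/(r−g) ⇒ g = r − D₁/P = 0.135 − €72,400.00/€848,987.37 = 0.049722

4.97%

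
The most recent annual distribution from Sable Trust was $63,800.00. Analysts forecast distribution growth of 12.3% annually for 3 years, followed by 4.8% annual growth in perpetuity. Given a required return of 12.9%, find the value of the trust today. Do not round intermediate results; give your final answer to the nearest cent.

D_1 = 71647.40000
D_2 = 80460.03020
D_3 = 90356.61391
Terminal value at year 3: TV = D_3×(1+g_2)/(r−g_2) = 94693.73138/0.081 = 1169058.41213
P_0 = D_1/(1+r)^1 + D_2/(1+r)^2 + D_3/(1+r)^3 + TV/(1+r)^3
    = 63460.93888 + 63123.67969 + 62788.21283 + 812370.95122 = 1001743.78263

$1001743.78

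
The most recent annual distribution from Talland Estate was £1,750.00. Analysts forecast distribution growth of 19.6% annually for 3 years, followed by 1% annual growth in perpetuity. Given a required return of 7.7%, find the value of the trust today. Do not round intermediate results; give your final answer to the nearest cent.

£42624.92

D_1 = 2093.00000
D_2 = 2503.22800
D_3 = 2993.86069
Terminal value at year 3: TV = D_3×(1+g_2)/(r−g_2) = 3023.79929/0.067 = 45131.33276
P_0 = D_1/(1+r)^1 + D_2/(1+r)^2 + D_3/(1+r)^3 + TV/(1+r)^3
    = 1943.36119 + 2158.08726 + 2396.53887 + 36126.92927 = 42624.91659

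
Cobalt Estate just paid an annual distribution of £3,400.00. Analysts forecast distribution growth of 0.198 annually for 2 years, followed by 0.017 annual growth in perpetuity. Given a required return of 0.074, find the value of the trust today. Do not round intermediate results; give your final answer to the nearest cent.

D_1 = 4073.20000
D_2 = 4879.69360
Terminal value at year 2: TV = D_2×(1+g_2)/(r−g_2) = 4962.64839/0.057 = 87064.00686
P_0 = D_1/(1+r)^1 + D_2/(1+r)^2 + TV/(1+r)^2
    = 3792.55121 + 4230.42491 + 75479.68650 = 83502.66262

£83502.66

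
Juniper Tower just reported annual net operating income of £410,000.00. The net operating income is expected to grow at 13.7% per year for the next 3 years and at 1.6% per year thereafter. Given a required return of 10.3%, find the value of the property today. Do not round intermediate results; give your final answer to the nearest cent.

D_1 = 466170.00000
D_2 = 530035.29000
D_3 = 602650.12473
Terminal value at year 3: TV = D_3×(1+g_2)/(r−g_2) = 612292.52673/0.087 = 7037845.13478
P_0 = D_1/(1+r)^1 + D_2/(1+r)^2 + D_3/(1+r)^3 + TV/(1+r)^3
    = 422638.25929 + 435666.09321 + 449095.51041 + 5244609.63884 = 6552009.50176

£6552009.50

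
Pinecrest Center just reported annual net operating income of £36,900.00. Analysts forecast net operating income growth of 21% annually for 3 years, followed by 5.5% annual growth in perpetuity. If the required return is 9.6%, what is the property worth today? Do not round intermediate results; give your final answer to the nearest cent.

D_1 = 44649.00000
D_2 = 54025.29000
D_3 = 65370.60090
Terminal value at year 3: TV = D_3×(1+g_2)/(r−g_2) = 68965.98395/0.041 = 1682097.16950
P_0 = D_1/(1+r)^1 + D_2/(1+r)^2 + D_3/(1+r)^3 + TV/(1+r)^3
    = 40738.13869 + 44975.49983 + 49653.60839 + 1277672.11821 = 1413039.36511

£1413039.37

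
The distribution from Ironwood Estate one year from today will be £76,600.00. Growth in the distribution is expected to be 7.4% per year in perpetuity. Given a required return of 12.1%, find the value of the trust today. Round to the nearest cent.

£1629787.23

Growing perpetuity: P = D₁ / (r − g) = £76,600.0000 / (0.121 − 0.074) = £1,629,787.23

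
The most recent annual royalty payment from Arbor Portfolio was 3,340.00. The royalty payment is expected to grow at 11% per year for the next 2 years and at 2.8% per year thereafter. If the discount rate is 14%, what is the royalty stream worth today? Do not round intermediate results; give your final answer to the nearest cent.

35482.79

D_1 = 3707.40000
D_2 = 4115.21400
Terminal value at year 2: TV = D_2×(1+g_2)/(r−g_2) = 4230.43999/0.112 = 37771.78564
P_0 = D_1/(1+r)^1 + D_2/(1+r)^2 + TV/(1+r)^2
    = 3252.10526 + 3166.52355 + 29064.16254 = 35482.79135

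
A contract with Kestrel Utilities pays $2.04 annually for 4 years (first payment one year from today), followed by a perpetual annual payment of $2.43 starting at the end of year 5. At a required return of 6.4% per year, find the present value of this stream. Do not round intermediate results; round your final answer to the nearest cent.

$36.63

PV of 4-year annuity: $2.04 × [1 − (1+0.064)^−4] / 0.064 = 7.00455
Perpetuity value at year 4: $2.43 / 0.064 = 37.96875
PV of perpetuity: 37.96875 / (1+0.064)^4 = 29.62510
Total PV = 7.00455 + 29.62510 = 36.62965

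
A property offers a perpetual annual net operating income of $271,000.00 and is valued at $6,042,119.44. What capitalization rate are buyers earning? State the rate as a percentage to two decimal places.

P = C/r ⇒ r = C/P = $271,000.00/$6,042,119.44 = 0.044852

4.49%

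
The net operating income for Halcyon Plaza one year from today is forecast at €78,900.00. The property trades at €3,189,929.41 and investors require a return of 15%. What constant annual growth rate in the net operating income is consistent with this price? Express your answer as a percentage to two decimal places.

12.53%

P = D₁/(r−g) ⇒ g = r − D₁/P = 0.15 − €78,900.00/€3,189,929.41 = 0.125266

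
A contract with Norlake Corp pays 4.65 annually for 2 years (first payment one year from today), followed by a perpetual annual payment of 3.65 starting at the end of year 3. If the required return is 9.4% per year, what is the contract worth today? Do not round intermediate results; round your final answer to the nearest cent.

40.58

PV of 2-year annuity: 4.65 × [1 − (1+0.094)^−2] / 0.094 = 8.13570
Perpetuity value at year 2: 3.65 / 0.094 = 38.82979
PV of perpetuity: 38.82979 / (1+0.094)^2 = 32.44370
Total PV = 8.13570 + 32.44370 = 40.57940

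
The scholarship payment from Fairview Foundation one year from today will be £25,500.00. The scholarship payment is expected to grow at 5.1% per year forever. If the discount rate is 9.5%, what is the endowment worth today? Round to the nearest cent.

£579545.45

Growing perpetuity: P = D₁ / (r − g) = £25,500.0000 / (0.095 − 0.051) = £579,545.45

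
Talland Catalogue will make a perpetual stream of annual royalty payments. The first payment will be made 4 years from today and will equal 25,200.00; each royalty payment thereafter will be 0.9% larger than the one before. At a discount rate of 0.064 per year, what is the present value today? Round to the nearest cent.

380375.88

Value at end of year 3: C₁ / (r − g) = 25,200.00 / (0.064 − 0.009) = 458,181.8182
Discount to today: PV = 458,181.8182 / (1 + 0.064)^3 = 458,181.8182 / 1.204550 = 380,375.88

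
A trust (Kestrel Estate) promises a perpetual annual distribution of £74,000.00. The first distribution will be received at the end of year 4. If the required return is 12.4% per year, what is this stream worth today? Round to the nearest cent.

£420253.27

Value at end of year 3: C / r = £74,000.00 / 0.124 = £596,774.1935
Discount to today: PV = £596,774.1935 / (1 + 0.124)^3 = £596,774.1935 / 1.420035 = £420,253.27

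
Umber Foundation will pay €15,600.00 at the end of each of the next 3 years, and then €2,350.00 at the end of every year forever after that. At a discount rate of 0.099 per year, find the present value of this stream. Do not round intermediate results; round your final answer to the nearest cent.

€56746.26

PV of 3-year annuity: €15,600.00 × [1 − (1+0.099)^−3] / 0.099 = 38863.29161
Perpetuity value at year 3: €2,350.00 / 0.099 = 23737.37374
PV of perpetuity: 23737.37374 / (1+0.099)^3 = 17882.96763
Total PV = 38863.29161 + 17882.96763 = 56746.25924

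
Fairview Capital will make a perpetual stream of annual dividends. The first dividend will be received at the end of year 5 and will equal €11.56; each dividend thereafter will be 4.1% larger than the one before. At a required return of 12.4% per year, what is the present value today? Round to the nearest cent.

€87.26

Value at end of year 4: C₁ / (r − g) = €11.56 / (0.124 − 0.041) = €139.2771
Discount to today: PV = €139.2771 / (1 + 0.124)^4 = €139.2771 / 1.596119 = €87.26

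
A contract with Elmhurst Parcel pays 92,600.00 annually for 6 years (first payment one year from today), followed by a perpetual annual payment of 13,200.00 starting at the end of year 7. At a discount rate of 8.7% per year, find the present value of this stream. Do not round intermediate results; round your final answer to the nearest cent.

PV of 6-year annuity: 92,600.00 × [1 − (1+0.087)^−6] / 0.087 = 419137.93819
Perpetuity value at year 6: 13,200.00 / 0.087 = 151724.13793
PV of perpetuity: 151724.13793 / (1+0.087)^6 = 91976.61326
Total PV = 419137.93819 + 91976.61326 = 511114.55146

511114.55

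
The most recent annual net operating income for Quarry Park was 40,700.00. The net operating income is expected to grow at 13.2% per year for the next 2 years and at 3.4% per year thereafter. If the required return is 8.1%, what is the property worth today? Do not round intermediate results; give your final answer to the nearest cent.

D_1 = 46072.40000
D_2 = 52153.95680
Terminal value at year 2: TV = D_2×(1+g_2)/(r−g_2) = 53927.19133/0.047 = 1147387.04960
P_0 = D_1/(1+r)^1 + D_2/(1+r)^2 + TV/(1+r)^2
    = 42620.16651 + 44630.92367 + 981880.32084 = 1069131.41103

1069131.41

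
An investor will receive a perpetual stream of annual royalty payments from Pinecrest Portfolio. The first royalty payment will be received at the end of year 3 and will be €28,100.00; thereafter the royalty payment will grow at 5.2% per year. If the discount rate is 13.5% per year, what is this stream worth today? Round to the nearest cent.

Value at end of year 2: C₁ / (r − g) = €28,100.00 / (0.135 − 0.052) = €338,554.2169
Discount to today: PV = €338,554.2169 / (1 + 0.135)^2 = €338,554.2169 / 1.288225 = €262,806.74

€262806.74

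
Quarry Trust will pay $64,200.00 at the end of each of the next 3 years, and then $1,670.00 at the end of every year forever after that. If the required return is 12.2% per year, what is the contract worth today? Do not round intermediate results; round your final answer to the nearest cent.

PV of 3-year annuity: $64,200.00 × [1 − (1+0.122)^−3] / 0.122 = 153669.16359
Perpetuity value at year 3: $1,670.00 / 0.122 = 13688.52459
PV of perpetuity: 13688.52459 / (1+0.122)^3 = 9691.21146
Total PV = 153669.16359 + 9691.21146 = 163360.37505

$163360.38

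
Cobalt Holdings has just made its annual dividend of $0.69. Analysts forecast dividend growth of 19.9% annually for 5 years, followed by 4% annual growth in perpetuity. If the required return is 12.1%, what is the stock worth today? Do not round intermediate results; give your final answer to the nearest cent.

$16.64

D_1 = 0.82731
D_2 = 0.99194
D_3 = 1.18934
D_4 = 1.42602
D_5 = 1.70980
Terminal value at year 5: TV = D_5×(1+g_2)/(r−g_2) = 1.77819/0.081 = 21.95297
P_0 = D_1/(1+r)^1 + D_2/(1+r)^2 + D_3/(1+r)^3 + D_4/(1+r)^4 + D_5/(1+r)^5 + TV/(1+r)^5
    = 0.73801 + 0.78936 + 0.84429 + 0.90303 + 0.96587 + 12.40124 = 16.64180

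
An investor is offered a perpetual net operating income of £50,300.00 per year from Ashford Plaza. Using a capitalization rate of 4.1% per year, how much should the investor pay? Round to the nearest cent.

£1226829.27

Level perpetuity: PV = C / r = £50,300.00 / 0.041 = £1,226,829.27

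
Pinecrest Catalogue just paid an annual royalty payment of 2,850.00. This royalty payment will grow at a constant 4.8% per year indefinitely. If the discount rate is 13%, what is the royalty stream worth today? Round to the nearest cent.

36424.39

D₁ = D₀ × (1 + g) = 2,850.00 × 1.048 = 2,986.8000
Growing perpetuity: P = D₁ / (r − g) = 2,986.8000 / (0.13 − 0.048) = 36,424.39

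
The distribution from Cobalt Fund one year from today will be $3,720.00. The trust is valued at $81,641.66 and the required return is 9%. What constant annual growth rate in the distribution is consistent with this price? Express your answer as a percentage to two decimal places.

4.44%

P = D₁/(r−g) ⇒ g = r − D₁/P = 0.09 − $3,720.00/$81,641.66 = 0.044435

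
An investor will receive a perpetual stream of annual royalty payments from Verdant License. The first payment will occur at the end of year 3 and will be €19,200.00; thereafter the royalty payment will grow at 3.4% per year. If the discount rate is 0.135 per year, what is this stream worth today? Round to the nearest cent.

Value at end of year 2: C₁ / (r − g) = €19,200.00 / (0.135 − 0.034) = €190,099.0099
Discount to today: PV = €190,099.0099 / (1 + 0.135)^2 = €190,099.0099 / 1.288225 = €147,566.62

€147566.62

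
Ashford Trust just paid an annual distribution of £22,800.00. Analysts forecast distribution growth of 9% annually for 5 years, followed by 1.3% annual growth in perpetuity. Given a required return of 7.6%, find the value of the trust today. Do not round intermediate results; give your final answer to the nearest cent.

£509616.11

D_1 = 24852.00000
D_2 = 27088.68000
D_3 = 29526.66120
D_4 = 32184.06071
D_5 = 35080.62617
Terminal value at year 5: TV = D_5×(1+g_2)/(r−g_2) = 35536.67431/0.063 = 564074.19543
P_0 = D_1/(1+r)^1 + D_2/(1+r)^2 + D_3/(1+r)^3 + D_4/(1+r)^4 + D_5/(1+r)^5 + TV/(1+r)^5
    = 23096.65428 + 23397.16836 + 23701.59249 + 24009.97752 + 24322.37500 + 391088.34718 = 509616.11482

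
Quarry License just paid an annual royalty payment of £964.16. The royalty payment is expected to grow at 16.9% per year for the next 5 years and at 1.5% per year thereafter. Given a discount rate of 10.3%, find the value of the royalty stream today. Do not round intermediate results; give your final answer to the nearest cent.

£20628.96

D_1 = 1127.10304
D_2 = 1317.58345
D_3 = 1540.25506
D_4 = 1800.55816
D_5 = 2104.85249
Terminal value at year 5: TV = D_5×(1+g_2)/(r−g_2) = 2136.42528/0.088 = 24277.55999
P_0 = D_1/(1+r)^1 + D_2/(1+r)^2 + D_3/(1+r)^3 + D_4/(1+r)^4 + D_5/(1+r)^5 + TV/(1+r)^5
    = 1021.85226 + 1082.99664 + 1147.79970 + 1216.48037 + 1289.27067 + 14870.56514 = 20628.96477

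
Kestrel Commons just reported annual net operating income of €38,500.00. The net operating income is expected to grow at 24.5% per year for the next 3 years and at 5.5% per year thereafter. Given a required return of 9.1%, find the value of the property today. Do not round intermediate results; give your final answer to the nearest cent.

€1827941.49

D_1 = 47932.50000
D_2 = 59675.96250
D_3 = 74296.57331
Terminal value at year 3: TV = D_3×(1+g_2)/(r−g_2) = 78382.88484/0.036 = 2177302.35680
P_0 = D_1/(1+r)^1 + D_2/(1+r)^2 + D_3/(1+r)^3 + TV/(1+r)^3
    = 43934.46379 + 50136.02880 + 57212.97512 + 1676658.02099 = 1827941.48871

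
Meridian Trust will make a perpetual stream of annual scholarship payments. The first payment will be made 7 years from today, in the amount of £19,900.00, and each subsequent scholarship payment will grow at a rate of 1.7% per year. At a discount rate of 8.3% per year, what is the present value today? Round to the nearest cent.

Value at end of year 6: C₁ / (r − g) = £19,900.00 / (0.083 − 0.017) = £301,515.1515
Discount to today: PV = £301,515.1515 / (1 + 0.083)^6 = £301,515.1515 / 1.613507 = £186,869.49

£186869.49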